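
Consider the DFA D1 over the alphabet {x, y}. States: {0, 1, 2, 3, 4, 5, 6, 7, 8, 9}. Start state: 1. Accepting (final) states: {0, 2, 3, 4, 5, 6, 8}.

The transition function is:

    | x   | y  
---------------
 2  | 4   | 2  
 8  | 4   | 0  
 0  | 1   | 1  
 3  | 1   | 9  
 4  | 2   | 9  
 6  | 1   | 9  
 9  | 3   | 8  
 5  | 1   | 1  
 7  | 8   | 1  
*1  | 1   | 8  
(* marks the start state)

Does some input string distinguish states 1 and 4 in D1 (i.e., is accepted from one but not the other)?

States {5,6,7} cannot be reached from the start state, so discard them.
Start with accepting vs non-accepting: {0,2,3,4,8} | {1,9}.
Refine {0,2,3,4,8} on symbol x: members go to different blocks, giving {2,4,8} and {0,3}.
Split {2,4,8} by δ(·,y) → {2} and {4} and {8}.
Refine {1,9} on symbol x: members go to different blocks, giving {1} and {9}.
On input y, block {0,3} splits into {0} and {3}.
No further refinement is possible. Final partition (7 blocks): {2} | {1} | {0} | {4} | {8} | {9} | {3}.
1 and 4 end up in different blocks, so they are distinguishable. For instance, the string 'ε' is accepted from only 4.

Yes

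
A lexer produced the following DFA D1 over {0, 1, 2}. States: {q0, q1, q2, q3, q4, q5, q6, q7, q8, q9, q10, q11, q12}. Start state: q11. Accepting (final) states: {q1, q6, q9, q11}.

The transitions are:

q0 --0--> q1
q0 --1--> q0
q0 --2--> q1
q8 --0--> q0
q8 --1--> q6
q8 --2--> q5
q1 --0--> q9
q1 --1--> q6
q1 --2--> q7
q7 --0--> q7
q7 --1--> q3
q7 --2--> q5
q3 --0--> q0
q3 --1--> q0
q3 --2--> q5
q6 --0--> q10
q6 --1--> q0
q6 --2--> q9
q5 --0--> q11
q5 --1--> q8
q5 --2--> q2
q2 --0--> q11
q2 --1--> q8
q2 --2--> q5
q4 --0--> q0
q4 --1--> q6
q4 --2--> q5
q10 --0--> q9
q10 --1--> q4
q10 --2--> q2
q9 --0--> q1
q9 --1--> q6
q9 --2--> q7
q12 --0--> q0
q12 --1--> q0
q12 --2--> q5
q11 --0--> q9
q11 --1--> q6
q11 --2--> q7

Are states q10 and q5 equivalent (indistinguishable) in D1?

Yes

Reachable states from the start: {q0,q1,q2,q3,q4,q5,q6,q7,q8,q9,q10,q11}. Unreachable: {q12} — drop them.
P0 = {q1,q6,q9,q11} | {q0,q2,q3,q4,q5,q7,q8,q10}.
Refine {q1,q6,q9,q11} on symbol 0: members go to different blocks, giving {q1,q9,q11} and {q6}.
Refine {q0,q2,q3,q4,q5,q7,q8,q10} on symbol 0: members go to different blocks, giving {q0,q2,q5,q10} and {q3,q4,q7,q8}.
Split {q0,q2,q5,q10} by δ(·,1) → {q2,q5,q10} and {q0}.
Refine {q3,q4,q7,q8} on symbol 0: members go to different blocks, giving {q3,q4,q8} and {q7}.
On input 1, block {q3,q4,q8} splits into {q4,q8} and {q3}.
The partition is now stable with 7 blocks: {q1,q9,q11} | {q2,q5,q10} | {q6} | {q4,q8} | {q0} | {q7} | {q3}.
q10 and q5 lie in the same block of the stable partition, so they are equivalent — no string distinguishes them.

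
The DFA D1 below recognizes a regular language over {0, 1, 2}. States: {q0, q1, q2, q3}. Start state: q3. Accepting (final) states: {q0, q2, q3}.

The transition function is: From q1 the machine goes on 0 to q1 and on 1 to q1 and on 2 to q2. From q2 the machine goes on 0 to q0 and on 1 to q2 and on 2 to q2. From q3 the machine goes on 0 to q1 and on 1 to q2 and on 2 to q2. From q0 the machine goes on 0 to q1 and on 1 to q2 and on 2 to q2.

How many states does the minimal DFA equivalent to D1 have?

Every state is reachable, so we keep all 4.
Initial partition by acceptance: {q0,q2,q3} | {q1}.
Refine {q0,q2,q3} on symbol 0: members go to different blocks, giving {q0,q3} and {q2}.
No further refinement is possible. Final partition (3 blocks): {q0,q3} | {q1} | {q2}.

3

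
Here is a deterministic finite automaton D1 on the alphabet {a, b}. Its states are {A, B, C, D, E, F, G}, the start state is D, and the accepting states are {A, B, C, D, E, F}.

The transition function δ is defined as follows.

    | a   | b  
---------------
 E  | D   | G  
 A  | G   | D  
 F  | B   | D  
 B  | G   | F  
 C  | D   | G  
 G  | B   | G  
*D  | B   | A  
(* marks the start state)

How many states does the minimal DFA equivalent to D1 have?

First remove the unreachable states {C,E}; 5 states remain.
Initial partition by acceptance: {A,B,D,F} | {G}.
Split {A,B,D,F} by δ(·,a) → {A,B} and {D,F}.
Split {D,F} by δ(·,b) → {D} and {F}.
Split {A,B} by δ(·,b) → {A} and {B}.
The partition is now stable with 5 blocks: {A} | {G} | {D} | {F} | {B}.

5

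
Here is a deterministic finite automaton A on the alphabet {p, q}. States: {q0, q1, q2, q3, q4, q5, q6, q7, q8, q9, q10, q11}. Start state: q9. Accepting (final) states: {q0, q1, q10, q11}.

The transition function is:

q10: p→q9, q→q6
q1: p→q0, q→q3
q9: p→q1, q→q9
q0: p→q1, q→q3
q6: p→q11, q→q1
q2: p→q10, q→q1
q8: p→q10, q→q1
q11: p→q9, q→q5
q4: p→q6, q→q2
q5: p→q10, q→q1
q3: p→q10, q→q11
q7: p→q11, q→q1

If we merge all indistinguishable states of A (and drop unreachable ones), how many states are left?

5

States {q2,q4,q7,q8} cannot be reached from the start state, so discard them.
P0 = {q0,q1,q10,q11} | {q3,q5,q6,q9}.
Refine {q0,q1,q10,q11} on symbol p: members go to different blocks, giving {q0,q1} and {q10,q11}.
On input p, block {q3,q5,q6,q9} splits into {q3,q5,q6} and {q9}.
On input q, block {q3,q5,q6} splits into {q5,q6} and {q3}.
Stable partition: {q0,q1} | {q5,q6} | {q10,q11} | {q9} | {q3} — 5 equivalence classes.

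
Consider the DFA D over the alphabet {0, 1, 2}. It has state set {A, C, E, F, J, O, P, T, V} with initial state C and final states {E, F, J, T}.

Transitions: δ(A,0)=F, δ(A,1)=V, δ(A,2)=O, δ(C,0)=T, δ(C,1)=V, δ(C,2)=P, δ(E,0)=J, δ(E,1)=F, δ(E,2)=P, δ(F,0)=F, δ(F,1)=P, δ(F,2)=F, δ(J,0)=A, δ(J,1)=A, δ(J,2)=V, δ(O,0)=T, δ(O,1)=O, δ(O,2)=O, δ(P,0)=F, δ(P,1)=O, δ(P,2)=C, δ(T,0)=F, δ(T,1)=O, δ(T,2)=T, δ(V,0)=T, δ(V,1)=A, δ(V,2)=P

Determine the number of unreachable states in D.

Starting at C and following transitions, the reachable set is {A, C, F, O, P, T, V}. That leaves E, J unreachable — 2 in total.

2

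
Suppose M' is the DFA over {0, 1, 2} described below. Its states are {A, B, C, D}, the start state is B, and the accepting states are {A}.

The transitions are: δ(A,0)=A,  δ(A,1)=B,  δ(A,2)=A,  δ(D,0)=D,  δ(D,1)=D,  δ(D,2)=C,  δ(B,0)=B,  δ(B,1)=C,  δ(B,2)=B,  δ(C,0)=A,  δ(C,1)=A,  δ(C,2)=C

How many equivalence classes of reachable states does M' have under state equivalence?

3

First remove the unreachable states {D}; 3 states remain.
Initial partition by acceptance: {A} | {B,C}.
On input 0, block {B,C} splits into {B} and {C}.
The partition is now stable with 3 blocks: {A} | {B} | {C}.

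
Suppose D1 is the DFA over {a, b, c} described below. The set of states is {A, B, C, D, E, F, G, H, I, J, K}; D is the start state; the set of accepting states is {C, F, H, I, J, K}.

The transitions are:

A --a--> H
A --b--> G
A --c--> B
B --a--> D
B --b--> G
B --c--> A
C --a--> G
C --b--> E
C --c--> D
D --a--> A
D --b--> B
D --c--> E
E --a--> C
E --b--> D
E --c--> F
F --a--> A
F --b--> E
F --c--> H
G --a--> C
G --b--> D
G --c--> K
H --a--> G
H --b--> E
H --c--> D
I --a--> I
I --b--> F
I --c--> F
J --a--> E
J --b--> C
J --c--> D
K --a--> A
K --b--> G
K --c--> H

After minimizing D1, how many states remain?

Reachable states from the start: {A,B,C,D,E,F,G,H,K}. Unreachable: {I,J} — drop them.
P0 = {C,F,H,K} | {A,B,D,E,G}.
On input c, block {C,F,H,K} splits into {C,H} and {F,K}.
Split {A,B,D,E,G} by δ(·,a) → {A,E,G} and {B,D}.
Refine {A,E,G} on symbol b: members go to different blocks, giving {E,G} and {A}.
On input a, block {B,D} splits into {B} and {D}.
Stable partition: {C,H} | {E,G} | {F,K} | {B} | {A} | {D} — 6 equivalence classes.

6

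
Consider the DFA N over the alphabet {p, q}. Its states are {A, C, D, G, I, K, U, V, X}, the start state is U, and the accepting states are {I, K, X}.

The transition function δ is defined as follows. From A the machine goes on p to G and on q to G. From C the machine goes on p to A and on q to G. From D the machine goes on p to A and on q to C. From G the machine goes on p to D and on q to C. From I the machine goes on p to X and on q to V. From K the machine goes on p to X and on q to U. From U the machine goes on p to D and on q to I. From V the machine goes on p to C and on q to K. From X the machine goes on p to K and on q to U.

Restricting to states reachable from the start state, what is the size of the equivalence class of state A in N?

Every state is reachable, so we keep all 9.
Start with accepting vs non-accepting: {I,K,X} | {A,C,D,G,U,V}.
Refine {A,C,D,G,U,V} on symbol q: members go to different blocks, giving {A,C,D,G} and {U,V}.
The partition is now stable with 3 blocks: {I,K,X} | {A,C,D,G} | {U,V}.
The equivalence class containing A is {A,C,D,G}, of size 4.

4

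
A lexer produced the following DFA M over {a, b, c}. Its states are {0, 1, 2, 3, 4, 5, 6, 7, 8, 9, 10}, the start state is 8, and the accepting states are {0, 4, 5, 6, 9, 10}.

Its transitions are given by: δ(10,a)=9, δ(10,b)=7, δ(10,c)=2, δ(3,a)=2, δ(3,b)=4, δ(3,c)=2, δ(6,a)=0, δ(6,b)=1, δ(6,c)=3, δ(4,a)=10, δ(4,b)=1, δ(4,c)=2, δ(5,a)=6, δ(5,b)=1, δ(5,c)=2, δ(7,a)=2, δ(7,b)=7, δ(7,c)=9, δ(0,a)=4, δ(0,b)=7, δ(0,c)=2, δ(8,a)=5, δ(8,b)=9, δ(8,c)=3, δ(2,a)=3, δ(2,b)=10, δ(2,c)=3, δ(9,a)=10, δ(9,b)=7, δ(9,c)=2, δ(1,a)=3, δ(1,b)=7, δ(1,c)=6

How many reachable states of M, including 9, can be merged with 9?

6

Every state is reachable, so we keep all 11.
P0 = {0,4,5,6,9,10} | {1,2,3,7,8}.
Split {1,2,3,7,8} by δ(·,a) → {1,2,3,7} and {8}.
On input b, block {1,2,3,7} splits into {1,7} and {2,3}.
The partition is now stable with 4 blocks: {0,4,5,6,9,10} | {1,7} | {8} | {2,3}.
The equivalence class containing 9 is {0,4,5,6,9,10}, of size 6.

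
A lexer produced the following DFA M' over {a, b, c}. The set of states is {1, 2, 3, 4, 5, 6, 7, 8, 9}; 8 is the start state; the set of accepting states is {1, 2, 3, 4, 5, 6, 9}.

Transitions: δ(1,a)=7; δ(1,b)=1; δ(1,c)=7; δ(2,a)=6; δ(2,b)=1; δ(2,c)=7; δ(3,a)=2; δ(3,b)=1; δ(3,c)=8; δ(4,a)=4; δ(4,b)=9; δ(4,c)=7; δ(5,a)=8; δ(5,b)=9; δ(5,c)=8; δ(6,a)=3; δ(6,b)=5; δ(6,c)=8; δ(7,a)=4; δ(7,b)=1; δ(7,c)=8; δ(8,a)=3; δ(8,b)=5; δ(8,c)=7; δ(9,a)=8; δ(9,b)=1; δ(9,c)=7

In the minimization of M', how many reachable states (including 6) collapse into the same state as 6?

All states are reachable from the start state.
P0 = {1,2,3,4,5,6,9} | {7,8}.
Split {1,2,3,4,5,6,9} by δ(·,a) → {2,3,4,6} and {1,5,9}.
Stable partition: {2,3,4,6} | {7,8} | {1,5,9} — 3 equivalence classes.
State 6 belongs to the block {2,3,4,6}, which has 4 states.

4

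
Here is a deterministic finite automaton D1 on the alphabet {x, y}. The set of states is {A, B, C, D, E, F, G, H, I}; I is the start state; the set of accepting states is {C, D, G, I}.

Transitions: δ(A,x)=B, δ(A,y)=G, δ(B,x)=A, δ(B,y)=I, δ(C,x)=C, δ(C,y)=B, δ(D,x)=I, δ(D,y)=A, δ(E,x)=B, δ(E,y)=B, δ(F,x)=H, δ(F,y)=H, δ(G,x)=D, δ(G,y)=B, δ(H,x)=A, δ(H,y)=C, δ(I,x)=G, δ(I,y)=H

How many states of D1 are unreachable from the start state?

No path from I leads to E, F; the other 7 states are all reachable.

2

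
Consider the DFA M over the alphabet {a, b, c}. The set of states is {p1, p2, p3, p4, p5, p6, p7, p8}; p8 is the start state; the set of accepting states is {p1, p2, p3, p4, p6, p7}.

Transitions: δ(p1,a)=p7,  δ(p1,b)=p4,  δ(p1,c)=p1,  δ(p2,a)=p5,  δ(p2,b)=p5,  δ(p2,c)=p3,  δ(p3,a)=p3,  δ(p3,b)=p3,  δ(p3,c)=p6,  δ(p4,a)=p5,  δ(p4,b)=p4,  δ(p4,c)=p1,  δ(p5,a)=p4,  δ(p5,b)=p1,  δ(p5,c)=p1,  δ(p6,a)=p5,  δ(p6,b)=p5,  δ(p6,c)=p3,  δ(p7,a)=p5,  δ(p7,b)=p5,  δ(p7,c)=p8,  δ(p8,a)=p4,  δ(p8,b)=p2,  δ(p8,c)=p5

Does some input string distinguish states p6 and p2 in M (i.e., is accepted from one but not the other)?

P0 = {p1,p2,p3,p4,p6,p7} | {p5,p8}.
Split {p1,p2,p3,p4,p6,p7} by δ(·,a) → {p2,p4,p6,p7} and {p1,p3}.
On input b, block {p2,p4,p6,p7} splits into {p2,p6,p7} and {p4}.
Refine {p2,p6,p7} on symbol c: members go to different blocks, giving {p2,p6} and {p7}.
Refine {p5,p8} on symbol b: members go to different blocks, giving {p5} and {p8}.
Split {p1,p3} by δ(·,a) → {p1} and {p3}.
The partition is now stable with 7 blocks: {p2,p6} | {p5} | {p1} | {p4} | {p7} | {p8} | {p3}.
p6 and p2 lie in the same block of the stable partition, so they are equivalent — no string distinguishes them.

No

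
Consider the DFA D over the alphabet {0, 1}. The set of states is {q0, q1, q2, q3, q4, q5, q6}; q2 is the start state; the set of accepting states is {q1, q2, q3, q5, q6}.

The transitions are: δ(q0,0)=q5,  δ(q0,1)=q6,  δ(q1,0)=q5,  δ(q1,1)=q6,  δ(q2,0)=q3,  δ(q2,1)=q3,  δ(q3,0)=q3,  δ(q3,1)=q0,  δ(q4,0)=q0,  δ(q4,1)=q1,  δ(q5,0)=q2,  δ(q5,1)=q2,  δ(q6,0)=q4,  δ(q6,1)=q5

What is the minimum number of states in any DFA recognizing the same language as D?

7

P0 = {q1,q2,q3,q5,q6} | {q0,q4}.
On input 0, block {q1,q2,q3,q5,q6} splits into {q1,q2,q3,q5} and {q6}.
On input 1, block {q1,q2,q3,q5} splits into {q2,q5} and {q1} and {q3}.
Split {q2,q5} by δ(·,0) → {q2} and {q5}.
On input 0, block {q0,q4} splits into {q0} and {q4}.
Stable partition: {q2} | {q0} | {q6} | {q1} | {q3} | {q5} | {q4} — 7 equivalence classes.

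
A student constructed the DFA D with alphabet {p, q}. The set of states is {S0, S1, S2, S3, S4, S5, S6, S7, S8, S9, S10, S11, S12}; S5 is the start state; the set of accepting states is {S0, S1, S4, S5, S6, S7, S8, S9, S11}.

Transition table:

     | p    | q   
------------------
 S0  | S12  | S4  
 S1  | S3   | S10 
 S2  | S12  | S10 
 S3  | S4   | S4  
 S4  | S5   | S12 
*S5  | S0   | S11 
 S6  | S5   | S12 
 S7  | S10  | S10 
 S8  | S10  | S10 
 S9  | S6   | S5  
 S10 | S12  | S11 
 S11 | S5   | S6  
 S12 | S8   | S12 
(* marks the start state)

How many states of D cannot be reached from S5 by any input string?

5

Starting at S5 and following transitions, the reachable set is {S0, S4, S5, S6, S8, S10, S11, S12}. That leaves S1, S2, S3, S7, S9 unreachable — 5 in total.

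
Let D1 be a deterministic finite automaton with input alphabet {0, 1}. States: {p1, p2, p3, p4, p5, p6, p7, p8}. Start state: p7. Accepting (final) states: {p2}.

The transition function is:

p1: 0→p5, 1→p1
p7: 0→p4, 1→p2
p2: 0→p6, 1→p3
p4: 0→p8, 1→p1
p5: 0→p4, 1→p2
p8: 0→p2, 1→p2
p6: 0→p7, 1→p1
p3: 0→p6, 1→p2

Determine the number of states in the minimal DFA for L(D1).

6

All states are reachable from the start state.
Initial partition by acceptance: {p2} | {p1,p3,p4,p5,p6,p7,p8}.
On input 0, block {p1,p3,p4,p5,p6,p7,p8} splits into {p1,p3,p4,p5,p6,p7} and {p8}.
On input 0, block {p1,p3,p4,p5,p6,p7} splits into {p1,p3,p5,p6,p7} and {p4}.
Split {p1,p3,p5,p6,p7} by δ(·,0) → {p1,p3,p6} and {p5,p7}.
On input 0, block {p1,p3,p6} splits into {p1,p6} and {p3}.
No further refinement is possible. Final partition (6 blocks): {p2} | {p1,p6} | {p8} | {p4} | {p5,p7} | {p3}.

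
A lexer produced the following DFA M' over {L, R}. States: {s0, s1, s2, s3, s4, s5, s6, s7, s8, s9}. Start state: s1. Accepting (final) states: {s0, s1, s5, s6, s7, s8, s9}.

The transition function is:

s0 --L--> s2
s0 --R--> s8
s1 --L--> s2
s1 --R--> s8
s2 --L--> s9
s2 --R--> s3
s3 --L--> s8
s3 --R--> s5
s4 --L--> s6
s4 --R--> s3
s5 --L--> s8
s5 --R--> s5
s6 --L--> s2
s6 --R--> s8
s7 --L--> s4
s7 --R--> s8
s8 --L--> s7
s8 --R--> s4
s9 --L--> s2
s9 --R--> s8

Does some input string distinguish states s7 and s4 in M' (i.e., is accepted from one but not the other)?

Yes

Reachable states from the start: {s1,s2,s3,s4,s5,s6,s7,s8,s9}. Unreachable: {s0} — drop them.
Initial partition by acceptance: {s1,s5,s6,s7,s8,s9} | {s2,s3,s4}.
Split {s1,s5,s6,s7,s8,s9} by δ(·,L) → {s1,s6,s7,s9} and {s5,s8}.
Split {s2,s3,s4} by δ(·,L) → {s2,s4} and {s3}.
On input L, block {s5,s8} splits into {s5} and {s8}.
The partition is now stable with 5 blocks: {s1,s6,s7,s9} | {s2,s4} | {s5} | {s3} | {s8}.
s7 and s4 end up in different blocks, so they are distinguishable. For instance, the string 'ε' is accepted from only s7.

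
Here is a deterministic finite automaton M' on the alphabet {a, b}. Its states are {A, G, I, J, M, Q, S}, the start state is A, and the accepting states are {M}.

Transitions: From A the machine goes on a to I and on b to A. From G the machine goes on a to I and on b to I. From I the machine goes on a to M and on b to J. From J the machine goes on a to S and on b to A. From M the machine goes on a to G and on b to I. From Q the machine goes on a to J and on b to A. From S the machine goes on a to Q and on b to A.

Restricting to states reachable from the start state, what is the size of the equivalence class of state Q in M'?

3

Every state is reachable, so we keep all 7.
Initial partition by acceptance: {M} | {A,G,I,J,Q,S}.
On input a, block {A,G,I,J,Q,S} splits into {A,G,J,Q,S} and {I}.
Split {A,G,J,Q,S} by δ(·,a) → {J,Q,S} and {A,G}.
On input b, block {A,G} splits into {G} and {A}.
Stable partition: {M} | {J,Q,S} | {I} | {G} | {A} — 5 equivalence classes.
State Q belongs to the block {J,Q,S}, which has 3 states.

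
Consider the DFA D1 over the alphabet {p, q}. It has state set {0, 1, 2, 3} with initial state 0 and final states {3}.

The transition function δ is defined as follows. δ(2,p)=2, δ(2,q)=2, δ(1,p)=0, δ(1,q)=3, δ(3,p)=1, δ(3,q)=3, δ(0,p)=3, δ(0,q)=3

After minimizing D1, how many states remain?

States {2} cannot be reached from the start state, so discard them.
Start with accepting vs non-accepting: {3} | {0,1}.
On input p, block {0,1} splits into {0} and {1}.
Stable partition: {3} | {0} | {1} — 3 equivalence classes.

3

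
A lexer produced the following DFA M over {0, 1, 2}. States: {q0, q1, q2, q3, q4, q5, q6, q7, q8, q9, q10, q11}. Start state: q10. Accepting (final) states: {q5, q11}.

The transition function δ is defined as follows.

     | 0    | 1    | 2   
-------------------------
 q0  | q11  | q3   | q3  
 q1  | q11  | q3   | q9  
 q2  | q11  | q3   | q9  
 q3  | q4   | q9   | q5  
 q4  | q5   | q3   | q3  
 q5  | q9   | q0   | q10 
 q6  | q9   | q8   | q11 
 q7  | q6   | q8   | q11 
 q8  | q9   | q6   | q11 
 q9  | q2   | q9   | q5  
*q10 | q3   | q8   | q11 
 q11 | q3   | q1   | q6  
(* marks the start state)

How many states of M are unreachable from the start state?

1

No path from q10 leads to q7; the other 11 states are all reachable.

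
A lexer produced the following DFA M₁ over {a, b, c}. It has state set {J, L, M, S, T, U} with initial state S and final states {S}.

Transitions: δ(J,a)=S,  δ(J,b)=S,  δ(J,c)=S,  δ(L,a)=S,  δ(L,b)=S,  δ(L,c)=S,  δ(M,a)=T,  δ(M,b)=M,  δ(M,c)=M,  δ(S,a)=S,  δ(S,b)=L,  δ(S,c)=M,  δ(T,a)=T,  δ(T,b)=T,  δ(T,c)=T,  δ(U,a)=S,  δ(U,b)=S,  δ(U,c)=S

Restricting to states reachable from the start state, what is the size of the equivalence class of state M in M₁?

2

First remove the unreachable states {J,U}; 4 states remain.
Initial partition by acceptance: {S} | {L,M,T}.
On input a, block {L,M,T} splits into {M,T} and {L}.
Stable partition: {S} | {M,T} | {L} — 3 equivalence classes.
The equivalence class containing M is {M,T}, of size 2.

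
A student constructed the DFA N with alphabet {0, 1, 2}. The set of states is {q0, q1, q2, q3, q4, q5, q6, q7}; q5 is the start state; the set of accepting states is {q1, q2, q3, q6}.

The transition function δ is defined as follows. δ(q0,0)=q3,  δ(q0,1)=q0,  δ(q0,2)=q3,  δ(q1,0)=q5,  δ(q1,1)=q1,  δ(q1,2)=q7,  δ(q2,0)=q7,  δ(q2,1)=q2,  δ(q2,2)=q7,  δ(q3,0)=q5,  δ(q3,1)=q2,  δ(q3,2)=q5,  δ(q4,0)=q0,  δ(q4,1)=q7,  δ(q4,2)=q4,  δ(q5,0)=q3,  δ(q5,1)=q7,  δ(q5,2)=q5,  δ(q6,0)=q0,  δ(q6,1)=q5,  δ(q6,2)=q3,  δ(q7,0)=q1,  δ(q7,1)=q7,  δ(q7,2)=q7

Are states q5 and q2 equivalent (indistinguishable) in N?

No

First remove the unreachable states {q0,q4,q6}; 5 states remain.
P0 = {q1,q2,q3} | {q5,q7}.
The partition is now stable with 2 blocks: {q1,q2,q3} | {q5,q7}.
q5 and q2 end up in different blocks, so they are distinguishable. For instance, the string 'ε' is accepted from only q2.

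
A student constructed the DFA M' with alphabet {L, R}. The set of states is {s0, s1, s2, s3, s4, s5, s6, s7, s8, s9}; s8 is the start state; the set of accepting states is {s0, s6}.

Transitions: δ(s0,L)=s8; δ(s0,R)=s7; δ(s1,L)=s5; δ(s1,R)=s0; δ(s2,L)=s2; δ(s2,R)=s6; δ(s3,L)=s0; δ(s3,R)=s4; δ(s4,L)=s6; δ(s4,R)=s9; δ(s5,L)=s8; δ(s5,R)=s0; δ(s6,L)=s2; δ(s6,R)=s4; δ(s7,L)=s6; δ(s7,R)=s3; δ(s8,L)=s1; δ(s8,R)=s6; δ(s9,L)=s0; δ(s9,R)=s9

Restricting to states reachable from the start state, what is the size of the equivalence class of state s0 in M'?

Every state is reachable, so we keep all 10.
P0 = {s0,s6} | {s1,s2,s3,s4,s5,s7,s8,s9}.
Refine {s1,s2,s3,s4,s5,s7,s8,s9} on symbol L: members go to different blocks, giving {s1,s2,s5,s8} and {s3,s4,s7,s9}.
Stable partition: {s0,s6} | {s1,s2,s5,s8} | {s3,s4,s7,s9} — 3 equivalence classes.
The equivalence class containing s0 is {s0,s6}, of size 2.

2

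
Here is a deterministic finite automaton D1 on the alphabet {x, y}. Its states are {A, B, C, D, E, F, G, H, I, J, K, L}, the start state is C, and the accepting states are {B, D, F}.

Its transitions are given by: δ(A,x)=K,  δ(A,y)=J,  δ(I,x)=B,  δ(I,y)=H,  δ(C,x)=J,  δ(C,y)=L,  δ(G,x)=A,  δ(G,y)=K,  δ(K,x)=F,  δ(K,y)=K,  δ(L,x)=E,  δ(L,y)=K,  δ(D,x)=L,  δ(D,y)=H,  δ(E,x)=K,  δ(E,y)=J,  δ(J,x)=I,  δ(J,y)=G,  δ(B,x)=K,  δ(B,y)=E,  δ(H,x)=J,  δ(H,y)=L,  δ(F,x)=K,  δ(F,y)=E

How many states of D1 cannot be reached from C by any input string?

BFS from C reaches {A, B, C, E, F, G, H, I, J, K, L}; the 1 state(s) D are never visited.

1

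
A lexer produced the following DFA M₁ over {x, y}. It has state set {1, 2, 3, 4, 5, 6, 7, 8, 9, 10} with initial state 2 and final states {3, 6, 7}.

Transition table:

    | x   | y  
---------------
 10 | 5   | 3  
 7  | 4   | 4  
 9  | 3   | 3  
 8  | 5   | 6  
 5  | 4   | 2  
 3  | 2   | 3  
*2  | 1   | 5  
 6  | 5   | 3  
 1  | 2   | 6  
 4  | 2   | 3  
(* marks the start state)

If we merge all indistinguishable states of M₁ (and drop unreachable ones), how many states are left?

3

First remove the unreachable states {7,8,9,10}; 6 states remain.
P0 = {3,6} | {1,2,4,5}.
Split {1,2,4,5} by δ(·,y) → {1,4} and {2,5}.
Stable partition: {3,6} | {1,4} | {2,5} — 3 equivalence classes.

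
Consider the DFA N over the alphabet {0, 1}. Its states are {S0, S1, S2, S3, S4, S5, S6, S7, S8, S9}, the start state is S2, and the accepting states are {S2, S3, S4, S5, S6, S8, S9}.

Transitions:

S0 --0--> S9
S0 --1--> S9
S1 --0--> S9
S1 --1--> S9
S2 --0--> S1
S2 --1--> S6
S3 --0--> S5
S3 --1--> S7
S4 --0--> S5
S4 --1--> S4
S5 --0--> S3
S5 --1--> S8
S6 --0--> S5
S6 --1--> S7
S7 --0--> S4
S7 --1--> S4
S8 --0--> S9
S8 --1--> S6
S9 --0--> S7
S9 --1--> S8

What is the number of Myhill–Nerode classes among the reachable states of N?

Reachable states from the start: {S1,S2,S3,S4,S5,S6,S7,S8,S9}. Unreachable: {S0} — drop them.
Start with accepting vs non-accepting: {S2,S3,S4,S5,S6,S8,S9} | {S1,S7}.
Refine {S2,S3,S4,S5,S6,S8,S9} on symbol 0: members go to different blocks, giving {S3,S4,S5,S6,S8} and {S2,S9}.
Refine {S3,S4,S5,S6,S8} on symbol 0: members go to different blocks, giving {S3,S4,S5,S6} and {S8}.
On input 1, block {S3,S4,S5,S6} splits into {S3,S6} and {S4} and {S5}.
Split {S1,S7} by δ(·,0) → {S1} and {S7}.
Refine {S2,S9} on symbol 0: members go to different blocks, giving {S2} and {S9}.
Stable partition: {S3,S6} | {S1} | {S2} | {S8} | {S4} | {S5} | {S7} | {S9} — 8 equivalence classes.

8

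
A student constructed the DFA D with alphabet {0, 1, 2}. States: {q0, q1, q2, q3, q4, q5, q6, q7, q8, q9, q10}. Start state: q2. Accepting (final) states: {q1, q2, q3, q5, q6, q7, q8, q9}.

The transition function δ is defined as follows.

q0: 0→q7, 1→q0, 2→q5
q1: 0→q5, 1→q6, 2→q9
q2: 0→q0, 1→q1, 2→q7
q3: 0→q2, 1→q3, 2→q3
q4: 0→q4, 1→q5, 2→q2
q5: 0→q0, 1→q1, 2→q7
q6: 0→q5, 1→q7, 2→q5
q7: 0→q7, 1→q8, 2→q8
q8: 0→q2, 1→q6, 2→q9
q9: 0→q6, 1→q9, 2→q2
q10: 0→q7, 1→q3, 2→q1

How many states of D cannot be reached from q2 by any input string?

3

No path from q2 leads to q3, q4, q10; the other 8 states are all reachable.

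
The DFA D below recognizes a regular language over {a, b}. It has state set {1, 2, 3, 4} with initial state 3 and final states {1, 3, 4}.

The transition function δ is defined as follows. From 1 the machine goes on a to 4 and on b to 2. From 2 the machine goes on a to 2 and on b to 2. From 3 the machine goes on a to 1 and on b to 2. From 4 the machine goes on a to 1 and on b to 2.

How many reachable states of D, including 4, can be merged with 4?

Start with accepting vs non-accepting: {1,3,4} | {2}.
Stable partition: {1,3,4} | {2} — 2 equivalence classes.
The equivalence class containing 4 is {1,3,4}, of size 3.

3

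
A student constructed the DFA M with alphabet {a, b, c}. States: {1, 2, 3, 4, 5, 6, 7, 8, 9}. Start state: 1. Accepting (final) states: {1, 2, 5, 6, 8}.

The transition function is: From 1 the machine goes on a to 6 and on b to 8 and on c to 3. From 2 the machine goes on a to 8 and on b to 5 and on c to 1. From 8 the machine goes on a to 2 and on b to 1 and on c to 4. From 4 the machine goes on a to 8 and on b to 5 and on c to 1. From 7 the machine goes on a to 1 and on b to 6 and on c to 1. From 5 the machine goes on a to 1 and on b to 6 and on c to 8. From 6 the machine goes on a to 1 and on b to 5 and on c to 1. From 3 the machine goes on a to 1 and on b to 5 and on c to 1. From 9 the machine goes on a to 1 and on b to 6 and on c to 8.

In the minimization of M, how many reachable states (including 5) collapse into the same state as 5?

3

States {7,9} cannot be reached from the start state, so discard them.
Start with accepting vs non-accepting: {1,2,5,6,8} | {3,4}.
Split {1,2,5,6,8} by δ(·,c) → {2,5,6} and {1,8}.
No further refinement is possible. Final partition (3 blocks): {2,5,6} | {3,4} | {1,8}.
The equivalence class containing 5 is {2,5,6}, of size 3.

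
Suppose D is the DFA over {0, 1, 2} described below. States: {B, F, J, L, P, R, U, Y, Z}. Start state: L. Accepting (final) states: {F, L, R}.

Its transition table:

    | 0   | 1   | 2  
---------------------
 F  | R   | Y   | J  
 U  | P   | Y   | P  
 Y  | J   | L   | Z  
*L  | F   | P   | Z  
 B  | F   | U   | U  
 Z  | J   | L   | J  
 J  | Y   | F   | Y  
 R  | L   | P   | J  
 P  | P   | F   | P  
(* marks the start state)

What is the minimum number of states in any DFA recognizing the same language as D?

2

Reachable states from the start: {F,J,L,P,R,Y,Z}. Unreachable: {B,U} — drop them.
Initial partition by acceptance: {F,L,R} | {J,P,Y,Z}.
The partition is now stable with 2 blocks: {F,L,R} | {J,P,Y,Z}.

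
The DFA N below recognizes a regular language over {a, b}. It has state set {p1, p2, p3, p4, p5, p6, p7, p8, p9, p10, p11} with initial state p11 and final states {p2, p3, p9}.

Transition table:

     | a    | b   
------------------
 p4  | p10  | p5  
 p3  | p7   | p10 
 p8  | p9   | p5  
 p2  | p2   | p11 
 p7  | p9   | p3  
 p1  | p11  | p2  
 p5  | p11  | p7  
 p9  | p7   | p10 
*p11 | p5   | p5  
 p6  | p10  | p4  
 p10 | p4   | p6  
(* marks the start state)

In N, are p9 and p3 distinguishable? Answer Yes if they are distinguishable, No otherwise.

States {p1,p2,p8} cannot be reached from the start state, so discard them.
Start with accepting vs non-accepting: {p3,p9} | {p4,p5,p6,p7,p10,p11}.
Split {p4,p5,p6,p7,p10,p11} by δ(·,a) → {p4,p5,p6,p10,p11} and {p7}.
Refine {p4,p5,p6,p10,p11} on symbol b: members go to different blocks, giving {p4,p6,p10,p11} and {p5}.
Split {p4,p6,p10,p11} by δ(·,a) → {p4,p6,p10} and {p11}.
Refine {p4,p6,p10} on symbol b: members go to different blocks, giving {p6,p10} and {p4}.
On input a, block {p6,p10} splits into {p6} and {p10}.
The partition is now stable with 7 blocks: {p3,p9} | {p6} | {p7} | {p5} | {p11} | {p4} | {p10}.
p9 and p3 lie in the same block of the stable partition, so they are equivalent — no string distinguishes them.

No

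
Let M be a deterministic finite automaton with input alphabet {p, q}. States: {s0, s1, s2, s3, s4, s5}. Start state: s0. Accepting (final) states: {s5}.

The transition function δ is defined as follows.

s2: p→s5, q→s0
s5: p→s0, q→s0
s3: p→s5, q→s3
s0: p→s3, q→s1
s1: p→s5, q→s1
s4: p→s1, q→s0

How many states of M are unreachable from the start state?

2

BFS from s0 reaches {s0, s1, s3, s5}; the 2 state(s) s2, s4 are never visited.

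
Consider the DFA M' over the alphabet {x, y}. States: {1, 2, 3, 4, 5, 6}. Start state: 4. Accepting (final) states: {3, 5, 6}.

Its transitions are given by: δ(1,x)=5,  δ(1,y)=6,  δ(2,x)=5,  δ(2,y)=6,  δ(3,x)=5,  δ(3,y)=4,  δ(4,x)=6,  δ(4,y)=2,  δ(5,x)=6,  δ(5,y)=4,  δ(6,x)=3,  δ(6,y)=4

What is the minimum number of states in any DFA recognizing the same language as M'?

3

States {1} cannot be reached from the start state, so discard them.
Start with accepting vs non-accepting: {3,5,6} | {2,4}.
Refine {2,4} on symbol y: members go to different blocks, giving {2} and {4}.
Stable partition: {3,5,6} | {2} | {4} — 3 equivalence classes.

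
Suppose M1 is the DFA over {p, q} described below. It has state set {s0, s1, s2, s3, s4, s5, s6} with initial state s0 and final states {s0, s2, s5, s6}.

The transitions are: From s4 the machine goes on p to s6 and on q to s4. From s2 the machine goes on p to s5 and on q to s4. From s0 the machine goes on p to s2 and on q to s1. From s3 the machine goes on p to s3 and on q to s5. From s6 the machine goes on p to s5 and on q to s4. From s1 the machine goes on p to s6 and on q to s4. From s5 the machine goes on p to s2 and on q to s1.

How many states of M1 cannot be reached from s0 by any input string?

1

Starting at s0 and following transitions, the reachable set is {s0, s1, s2, s4, s5, s6}. That leaves s3 unreachable — 1 in total.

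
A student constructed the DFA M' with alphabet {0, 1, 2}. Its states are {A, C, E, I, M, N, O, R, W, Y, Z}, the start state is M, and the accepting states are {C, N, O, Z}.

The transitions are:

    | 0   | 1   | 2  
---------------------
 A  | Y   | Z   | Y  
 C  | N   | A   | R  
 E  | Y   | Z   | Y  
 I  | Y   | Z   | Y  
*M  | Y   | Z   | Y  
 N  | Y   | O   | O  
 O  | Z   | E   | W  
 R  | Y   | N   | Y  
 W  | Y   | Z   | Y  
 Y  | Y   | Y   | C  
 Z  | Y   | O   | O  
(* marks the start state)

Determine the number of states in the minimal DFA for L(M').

First remove the unreachable states {I}; 10 states remain.
Initial partition by acceptance: {C,N,O,Z} | {A,E,M,R,W,Y}.
On input 0, block {C,N,O,Z} splits into {C,O} and {N,Z}.
Split {A,E,M,R,W,Y} by δ(·,1) → {A,E,M,R,W} and {Y}.
Stable partition: {C,O} | {A,E,M,R,W} | {N,Z} | {Y} — 4 equivalence classes.

4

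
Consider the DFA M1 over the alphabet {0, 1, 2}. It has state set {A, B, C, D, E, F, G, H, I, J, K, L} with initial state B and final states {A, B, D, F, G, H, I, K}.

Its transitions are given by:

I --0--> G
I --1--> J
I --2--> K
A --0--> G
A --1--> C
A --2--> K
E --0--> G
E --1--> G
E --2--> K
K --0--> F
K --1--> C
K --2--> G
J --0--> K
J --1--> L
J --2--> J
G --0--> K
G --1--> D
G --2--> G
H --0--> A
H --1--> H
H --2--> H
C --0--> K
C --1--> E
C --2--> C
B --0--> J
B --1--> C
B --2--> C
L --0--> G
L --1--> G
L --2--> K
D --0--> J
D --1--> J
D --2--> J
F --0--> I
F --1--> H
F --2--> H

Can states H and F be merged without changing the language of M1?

Yes

P0 = {A,B,D,F,G,H,I,K} | {C,E,J,L}.
Split {A,B,D,F,G,H,I,K} by δ(·,0) → {A,F,G,H,I,K} and {B,D}.
Split {A,F,G,H,I,K} by δ(·,1) → {A,I,K} and {F,H} and {G}.
Refine {A,I,K} on symbol 0: members go to different blocks, giving {A,I} and {K}.
On input 0, block {C,E,J,L} splits into {C,J} and {E,L}.
The partition is now stable with 7 blocks: {A,I} | {C,J} | {B,D} | {F,H} | {G} | {K} | {E,L}.
H and F lie in the same block of the stable partition, so they are equivalent — no string distinguishes them.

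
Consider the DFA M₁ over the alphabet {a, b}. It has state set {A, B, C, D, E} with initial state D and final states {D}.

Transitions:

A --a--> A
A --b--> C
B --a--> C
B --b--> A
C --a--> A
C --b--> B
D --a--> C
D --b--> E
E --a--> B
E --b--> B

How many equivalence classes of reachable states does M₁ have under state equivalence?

Every state is reachable, so we keep all 5.
Initial partition by acceptance: {D} | {A,B,C,E}.
The partition is now stable with 2 blocks: {D} | {A,B,C,E}.

2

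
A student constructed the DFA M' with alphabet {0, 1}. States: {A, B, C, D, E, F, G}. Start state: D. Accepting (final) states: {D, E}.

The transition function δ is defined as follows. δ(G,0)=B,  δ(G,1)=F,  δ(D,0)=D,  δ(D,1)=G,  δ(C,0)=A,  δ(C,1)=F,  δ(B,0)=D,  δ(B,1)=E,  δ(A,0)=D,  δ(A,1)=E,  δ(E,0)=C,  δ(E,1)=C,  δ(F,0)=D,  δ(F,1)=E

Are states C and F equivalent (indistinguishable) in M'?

No

P0 = {D,E} | {A,B,C,F,G}.
On input 0, block {D,E} splits into {D} and {E}.
On input 0, block {A,B,C,F,G} splits into {A,B,F} and {C,G}.
The partition is now stable with 4 blocks: {D} | {A,B,F} | {E} | {C,G}.
C and F end up in different blocks, so they are distinguishable. For instance, the string '0' is accepted from only F.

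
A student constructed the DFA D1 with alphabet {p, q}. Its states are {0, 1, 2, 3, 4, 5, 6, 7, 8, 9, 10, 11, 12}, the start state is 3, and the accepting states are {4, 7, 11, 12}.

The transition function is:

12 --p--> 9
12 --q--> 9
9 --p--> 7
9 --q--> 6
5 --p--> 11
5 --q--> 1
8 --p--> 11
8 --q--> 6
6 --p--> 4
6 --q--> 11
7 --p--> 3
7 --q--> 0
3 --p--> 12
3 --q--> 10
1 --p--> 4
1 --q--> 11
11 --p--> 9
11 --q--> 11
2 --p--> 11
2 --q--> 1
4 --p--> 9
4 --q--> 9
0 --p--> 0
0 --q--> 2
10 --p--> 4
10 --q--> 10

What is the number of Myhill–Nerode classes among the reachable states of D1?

States {5,8} cannot be reached from the start state, so discard them.
Initial partition by acceptance: {4,7,11,12} | {0,1,2,3,6,9,10}.
Refine {4,7,11,12} on symbol q: members go to different blocks, giving {4,7,12} and {11}.
Refine {0,1,2,3,6,9,10} on symbol p: members go to different blocks, giving {1,3,6,9,10} and {0} and {2}.
Split {4,7,12} by δ(·,q) → {4,12} and {7}.
Split {1,3,6,9,10} by δ(·,p) → {1,3,6,10} and {9}.
Refine {1,3,6,10} on symbol q: members go to different blocks, giving {1,6} and {3,10}.
No further refinement is possible. Final partition (8 blocks): {4,12} | {1,6} | {11} | {0} | {2} | {7} | {9} | {3,10}.

8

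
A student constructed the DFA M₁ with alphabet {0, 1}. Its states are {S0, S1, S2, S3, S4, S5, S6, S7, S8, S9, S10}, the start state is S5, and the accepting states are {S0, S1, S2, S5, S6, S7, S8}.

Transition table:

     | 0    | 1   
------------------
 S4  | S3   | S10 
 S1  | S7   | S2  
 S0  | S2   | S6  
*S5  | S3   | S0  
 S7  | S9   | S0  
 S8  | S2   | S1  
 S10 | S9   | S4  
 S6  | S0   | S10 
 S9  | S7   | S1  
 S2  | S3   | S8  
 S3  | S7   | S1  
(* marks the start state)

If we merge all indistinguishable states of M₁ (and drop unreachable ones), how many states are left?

8

Start with accepting vs non-accepting: {S0,S1,S2,S5,S6,S7,S8} | {S3,S4,S9,S10}.
Refine {S0,S1,S2,S5,S6,S7,S8} on symbol 0: members go to different blocks, giving {S0,S1,S6,S8} and {S2,S5,S7}.
On input 0, block {S0,S1,S6,S8} splits into {S0,S1,S8} and {S6}.
On input 1, block {S0,S1,S8} splits into {S0} and {S1} and {S8}.
On input 0, block {S3,S4,S9,S10} splits into {S3,S9} and {S4,S10}.
Refine {S2,S5,S7} on symbol 1: members go to different blocks, giving {S5,S7} and {S2}.
The partition is now stable with 8 blocks: {S0} | {S3,S9} | {S5,S7} | {S6} | {S1} | {S8} | {S4,S10} | {S2}.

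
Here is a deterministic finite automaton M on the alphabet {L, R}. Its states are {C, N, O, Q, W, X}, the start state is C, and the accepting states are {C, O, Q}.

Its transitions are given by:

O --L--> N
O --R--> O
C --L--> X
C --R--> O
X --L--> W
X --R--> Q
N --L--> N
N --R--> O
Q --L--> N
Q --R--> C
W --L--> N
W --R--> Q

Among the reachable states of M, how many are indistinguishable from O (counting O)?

3

Start with accepting vs non-accepting: {C,O,Q} | {N,W,X}.
The partition is now stable with 2 blocks: {C,O,Q} | {N,W,X}.
State O belongs to the block {C,O,Q}, which has 3 states.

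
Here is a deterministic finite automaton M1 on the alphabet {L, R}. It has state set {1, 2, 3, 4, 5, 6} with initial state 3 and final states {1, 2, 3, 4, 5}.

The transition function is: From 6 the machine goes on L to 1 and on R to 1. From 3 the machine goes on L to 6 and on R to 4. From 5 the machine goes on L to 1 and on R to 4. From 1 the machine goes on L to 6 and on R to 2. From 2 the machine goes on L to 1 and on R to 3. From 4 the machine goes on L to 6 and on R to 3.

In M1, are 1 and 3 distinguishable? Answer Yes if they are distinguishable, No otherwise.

Yes

First remove the unreachable states {5}; 5 states remain.
P0 = {1,2,3,4} | {6}.
Refine {1,2,3,4} on symbol L: members go to different blocks, giving {1,3,4} and {2}.
Split {1,3,4} by δ(·,R) → {3,4} and {1}.
The partition is now stable with 4 blocks: {3,4} | {6} | {2} | {1}.
1 and 3 end up in different blocks, so they are distinguishable. For instance, the string 'RL' is accepted from only 1.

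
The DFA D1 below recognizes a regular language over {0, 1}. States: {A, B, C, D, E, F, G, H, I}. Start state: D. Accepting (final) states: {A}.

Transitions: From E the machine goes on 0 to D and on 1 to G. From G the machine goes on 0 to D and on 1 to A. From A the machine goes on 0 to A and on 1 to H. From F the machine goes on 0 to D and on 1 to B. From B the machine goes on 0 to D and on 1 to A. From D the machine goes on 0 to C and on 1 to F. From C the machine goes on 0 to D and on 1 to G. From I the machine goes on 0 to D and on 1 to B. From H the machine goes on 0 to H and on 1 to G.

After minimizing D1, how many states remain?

5

First remove the unreachable states {E,I}; 7 states remain.
P0 = {A} | {B,C,D,F,G,H}.
Refine {B,C,D,F,G,H} on symbol 1: members go to different blocks, giving {C,D,F,H} and {B,G}.
Refine {C,D,F,H} on symbol 1: members go to different blocks, giving {C,F,H} and {D}.
On input 0, block {C,F,H} splits into {C,F} and {H}.
The partition is now stable with 5 blocks: {A} | {C,F} | {B,G} | {D} | {H}.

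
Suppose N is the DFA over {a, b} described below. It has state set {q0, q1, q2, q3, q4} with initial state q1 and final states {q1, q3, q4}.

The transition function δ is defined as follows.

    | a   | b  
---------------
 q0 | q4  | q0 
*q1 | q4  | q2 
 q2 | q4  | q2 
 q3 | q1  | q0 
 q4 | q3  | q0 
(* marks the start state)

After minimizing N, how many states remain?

P0 = {q1,q3,q4} | {q0,q2}.
Stable partition: {q1,q3,q4} | {q0,q2} — 2 equivalence classes.

2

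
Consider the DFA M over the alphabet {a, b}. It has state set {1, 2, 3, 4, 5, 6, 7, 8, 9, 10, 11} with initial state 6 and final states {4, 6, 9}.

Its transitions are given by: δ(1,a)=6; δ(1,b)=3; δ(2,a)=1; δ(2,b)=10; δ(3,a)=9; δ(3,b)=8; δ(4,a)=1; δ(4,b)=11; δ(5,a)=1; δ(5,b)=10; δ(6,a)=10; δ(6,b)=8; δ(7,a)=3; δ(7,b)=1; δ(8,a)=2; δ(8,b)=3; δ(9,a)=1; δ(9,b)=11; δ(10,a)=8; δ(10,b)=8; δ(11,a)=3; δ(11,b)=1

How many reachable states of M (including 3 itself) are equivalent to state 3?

1

States {4,5,7} cannot be reached from the start state, so discard them.
Initial partition by acceptance: {6,9} | {1,2,3,8,10,11}.
Split {1,2,3,8,10,11} by δ(·,a) → {2,8,10,11} and {1,3}.
On input a, block {6,9} splits into {6} and {9}.
On input a, block {2,8,10,11} splits into {2,11} and {8,10}.
Refine {2,11} on symbol b: members go to different blocks, giving {2} and {11}.
Split {1,3} by δ(·,a) → {1} and {3}.
On input a, block {8,10} splits into {8} and {10}.
The partition is now stable with 8 blocks: {6} | {2} | {1} | {9} | {8} | {11} | {3} | {10}.
The equivalence class containing 3 is {3}, of size 1.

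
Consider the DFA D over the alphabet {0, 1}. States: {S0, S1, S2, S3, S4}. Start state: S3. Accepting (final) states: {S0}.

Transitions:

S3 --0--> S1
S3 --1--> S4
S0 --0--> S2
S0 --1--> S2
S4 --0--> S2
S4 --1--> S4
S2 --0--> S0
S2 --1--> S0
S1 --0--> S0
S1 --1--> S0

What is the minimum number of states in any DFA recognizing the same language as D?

Every state is reachable, so we keep all 5.
P0 = {S0} | {S1,S2,S3,S4}.
Split {S1,S2,S3,S4} by δ(·,0) → {S1,S2} and {S3,S4}.
The partition is now stable with 3 blocks: {S0} | {S1,S2} | {S3,S4}.

3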